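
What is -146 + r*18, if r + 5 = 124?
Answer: 1996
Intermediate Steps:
r = 119 (r = -5 + 124 = 119)
-146 + r*18 = -146 + 119*18 = -146 + 2142 = 1996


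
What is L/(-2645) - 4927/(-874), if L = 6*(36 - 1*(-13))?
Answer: 555433/100510 ≈ 5.5261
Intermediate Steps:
L = 294 (L = 6*(36 + 13) = 6*49 = 294)
L/(-2645) - 4927/(-874) = 294/(-2645) - 4927/(-874) = 294*(-1/2645) - 4927*(-1/874) = -294/2645 + 4927/874 = 555433/100510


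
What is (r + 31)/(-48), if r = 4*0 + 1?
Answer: -⅔ ≈ -0.66667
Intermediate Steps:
r = 1 (r = 0 + 1 = 1)
(r + 31)/(-48) = (1 + 31)/(-48) = 32*(-1/48) = -⅔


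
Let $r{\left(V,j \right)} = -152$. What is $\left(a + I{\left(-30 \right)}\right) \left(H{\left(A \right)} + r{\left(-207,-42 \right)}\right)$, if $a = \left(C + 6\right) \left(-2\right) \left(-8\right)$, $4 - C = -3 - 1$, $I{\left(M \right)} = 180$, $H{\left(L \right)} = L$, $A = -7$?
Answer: $-64236$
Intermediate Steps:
$C = 8$ ($C = 4 - \left(-3 - 1\right) = 4 - -4 = 4 + 4 = 8$)
$a = 224$ ($a = \left(8 + 6\right) \left(-2\right) \left(-8\right) = 14 \left(-2\right) \left(-8\right) = \left(-28\right) \left(-8\right) = 224$)
$\left(a + I{\left(-30 \right)}\right) \left(H{\left(A \right)} + r{\left(-207,-42 \right)}\right) = \left(224 + 180\right) \left(-7 - 152\right) = 404 \left(-159\right) = -64236$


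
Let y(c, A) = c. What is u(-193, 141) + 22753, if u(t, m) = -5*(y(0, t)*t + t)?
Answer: 23718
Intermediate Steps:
u(t, m) = -5*t (u(t, m) = -5*(0*t + t) = -5*(0 + t) = -5*t)
u(-193, 141) + 22753 = -5*(-193) + 22753 = 965 + 22753 = 23718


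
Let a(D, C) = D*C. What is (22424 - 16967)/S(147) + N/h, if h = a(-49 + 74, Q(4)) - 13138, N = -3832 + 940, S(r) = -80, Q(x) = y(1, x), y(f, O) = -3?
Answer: -71871981/1057040 ≈ -67.994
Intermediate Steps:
Q(x) = -3
a(D, C) = C*D
N = -2892
h = -13213 (h = -3*(-49 + 74) - 13138 = -3*25 - 13138 = -75 - 13138 = -13213)
(22424 - 16967)/S(147) + N/h = (22424 - 16967)/(-80) - 2892/(-13213) = 5457*(-1/80) - 2892*(-1/13213) = -5457/80 + 2892/13213 = -71871981/1057040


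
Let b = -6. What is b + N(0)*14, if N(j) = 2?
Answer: 22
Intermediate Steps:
b + N(0)*14 = -6 + 2*14 = -6 + 28 = 22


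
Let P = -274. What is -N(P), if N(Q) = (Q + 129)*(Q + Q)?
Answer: -79460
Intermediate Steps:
N(Q) = 2*Q*(129 + Q) (N(Q) = (129 + Q)*(2*Q) = 2*Q*(129 + Q))
-N(P) = -2*(-274)*(129 - 274) = -2*(-274)*(-145) = -1*79460 = -79460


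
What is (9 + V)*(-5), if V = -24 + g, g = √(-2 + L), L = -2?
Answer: 75 - 10*I ≈ 75.0 - 10.0*I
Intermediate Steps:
g = 2*I (g = √(-2 - 2) = √(-4) = 2*I ≈ 2.0*I)
V = -24 + 2*I ≈ -24.0 + 2.0*I
(9 + V)*(-5) = (9 + (-24 + 2*I))*(-5) = (-15 + 2*I)*(-5) = 75 - 10*I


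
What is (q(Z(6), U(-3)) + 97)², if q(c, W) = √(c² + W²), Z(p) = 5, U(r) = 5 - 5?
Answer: 10404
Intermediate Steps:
U(r) = 0
q(c, W) = √(W² + c²)
(q(Z(6), U(-3)) + 97)² = (√(0² + 5²) + 97)² = (√(0 + 25) + 97)² = (√25 + 97)² = (5 + 97)² = 102² = 10404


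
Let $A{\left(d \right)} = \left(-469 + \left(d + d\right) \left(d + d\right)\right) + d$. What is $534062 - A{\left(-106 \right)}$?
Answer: $489693$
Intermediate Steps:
$A{\left(d \right)} = -469 + d + 4 d^{2}$ ($A{\left(d \right)} = \left(-469 + 2 d 2 d\right) + d = \left(-469 + 4 d^{2}\right) + d = -469 + d + 4 d^{2}$)
$534062 - A{\left(-106 \right)} = 534062 - \left(-469 - 106 + 4 \left(-106\right)^{2}\right) = 534062 - \left(-469 - 106 + 4 \cdot 11236\right) = 534062 - \left(-469 - 106 + 44944\right) = 534062 - 44369 = 489693$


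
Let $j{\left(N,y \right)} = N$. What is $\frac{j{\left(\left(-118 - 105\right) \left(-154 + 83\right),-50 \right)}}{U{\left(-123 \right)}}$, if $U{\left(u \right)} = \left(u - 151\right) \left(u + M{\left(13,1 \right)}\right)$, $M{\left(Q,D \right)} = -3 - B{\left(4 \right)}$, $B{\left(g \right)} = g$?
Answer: $\frac{15833}{35620} \approx 0.4445$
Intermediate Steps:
$M{\left(Q,D \right)} = -7$ ($M{\left(Q,D \right)} = -3 - 4 = -7$)
$U{\left(u \right)} = \left(-151 + u\right) \left(-7 + u\right)$ ($U{\left(u \right)} = \left(u - 151\right) \left(u - 7\right) = \left(-151 + u\right) \left(-7 + u\right)$)
$\frac{j{\left(\left(-118 - 105\right) \left(-154 + 83\right),-50 \right)}}{U{\left(-123 \right)}} = \frac{\left(-118 - 105\right) \left(-154 + 83\right)}{1057 + \left(-123\right)^{2} - -19434} = \frac{\left(-223\right) \left(-71\right)}{1057 + 15129 + 19434} = \frac{15833}{35620}$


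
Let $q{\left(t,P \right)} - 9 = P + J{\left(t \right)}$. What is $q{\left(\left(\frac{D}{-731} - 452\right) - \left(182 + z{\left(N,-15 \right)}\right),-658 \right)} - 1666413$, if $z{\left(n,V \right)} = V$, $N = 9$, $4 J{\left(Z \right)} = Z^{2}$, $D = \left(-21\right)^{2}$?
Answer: $- \frac{839526521157}{534361} \approx -1.5711 \cdot 10^{6}$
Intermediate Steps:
$D = 441$
$J{\left(Z \right)} = \frac{Z^{2}}{4}$
$q{\left(t,P \right)} = 9 + P + \frac{t^{2}}{4}$ ($q{\left(t,P \right)} = 9 + \left(P + \frac{t^{2}}{4}\right) = 9 + P + \frac{t^{2}}{4}$)
$q{\left(\left(\frac{D}{-731} - 452\right) - \left(182 + z{\left(N,-15 \right)}\right),-658 \right)} - 1666413 = \left(9 - 658 + \frac{\left(\left(\frac{441}{-731} - 452\right) - 167\right)^{2}}{4}\right) - 1666413 = \left(9 - 658 + \frac{\left(\left(441 \left(- \frac{1}{731}\right) - 452\right) + \left(-182 + 15\right)\right)^{2}}{4}\right) - 1666413 = \left(9 - 658 + \frac{\left(\left(- \frac{441}{731} - 452\right) - 167\right)^{2}}{4}\right) - 1666413 = \left(9 - 658 + \frac{\left(- \frac{330853}{731} - 167\right)^{2}}{4}\right) - 1666413 = \left(9 - 658 + \frac{\left(- \frac{452930}{731}\right)^{2}}{4}\right) - 1666413 = \left(9 - 658 + \frac{1}{4} \cdot \frac{205145584900}{534361}\right) - 1666413 = \left(9 - 658 + \frac{51286396225}{534361}\right) - 1666413 = \frac{50939595936}{534361} - 1666413 = - \frac{839526521157}{534361}$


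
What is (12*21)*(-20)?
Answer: -5040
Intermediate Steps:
(12*21)*(-20) = 252*(-20) = -5040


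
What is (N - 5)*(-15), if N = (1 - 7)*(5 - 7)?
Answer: -105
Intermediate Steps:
N = 12 (N = -6*(-2) = 12)
(N - 5)*(-15) = (12 - 5)*(-15) = 7*(-15) = -105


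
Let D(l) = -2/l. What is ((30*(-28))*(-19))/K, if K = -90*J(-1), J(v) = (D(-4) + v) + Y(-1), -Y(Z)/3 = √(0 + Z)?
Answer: 1064/111 - 2128*I/37 ≈ 9.5856 - 57.513*I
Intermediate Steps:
Y(Z) = -3*√Z (Y(Z) = -3*√(0 + Z) = -3*√Z)
J(v) = ½ + v - 3*I (J(v) = (-2/(-4) + v) - 3*I = (-2*(-¼) + v) - 3*I = (½ + v) - 3*I = ½ + v - 3*I)
K = 45 + 270*I (K = -90*(½ - 1 - 3*I) = -90*(-½ - 3*I) = 45 + 270*I ≈ 45.0 + 270.0*I)
((30*(-28))*(-19))/K = ((30*(-28))*(-19))/(45 + 270*I) = (-840*(-19))*((45 - 270*I)/74925) = 15960*((45 - 270*I)/74925) = 1064*(45 - 270*I)/4995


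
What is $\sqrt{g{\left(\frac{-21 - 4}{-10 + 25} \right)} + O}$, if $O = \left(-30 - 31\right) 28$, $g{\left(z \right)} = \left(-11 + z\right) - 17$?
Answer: $\frac{i \sqrt{15639}}{3} \approx 41.685 i$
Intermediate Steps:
$g{\left(z \right)} = -28 + z$
$O = -1708$ ($O = \left(-30 - 31\right) 28 = \left(-61\right) 28 = -1708$)
$\sqrt{g{\left(\frac{-21 - 4}{-10 + 25} \right)} + O} = \sqrt{\left(-28 + \frac{-21 - 4}{-10 + 25}\right) - 1708} = \sqrt{\left(-28 - \frac{25}{15}\right) - 1708} = \sqrt{\left(-28 - \frac{5}{3}\right) - 1708} = \sqrt{- \frac{89}{3} - 1708} = \sqrt{- \frac{5213}{3}} = \frac{i \sqrt{15639}}{3}$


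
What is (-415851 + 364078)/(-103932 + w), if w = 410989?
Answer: -51773/307057 ≈ -0.16861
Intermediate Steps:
(-415851 + 364078)/(-103932 + w) = (-415851 + 364078)/(-103932 + 410989) = -51773/307057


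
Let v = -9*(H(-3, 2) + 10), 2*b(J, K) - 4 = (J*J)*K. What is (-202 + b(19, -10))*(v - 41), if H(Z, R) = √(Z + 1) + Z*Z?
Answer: 425060 + 18045*I*√2 ≈ 4.2506e+5 + 25519.0*I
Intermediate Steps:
H(Z, R) = Z² + √(1 + Z) (H(Z, R) = √(1 + Z) + Z² = Z² + √(1 + Z))
b(J, K) = 2 + K*J²/2 (b(J, K) = 2 + ((J*J)*K)/2 = 2 + (J²*K)/2 = 2 + (K*J²)/2 = 2 + K*J²/2)
v = -171 - 9*I*√2 (v = -9*(((-3)² + √(1 - 3)) + 10) = -9*((9 + √(-2)) + 10) = -9*((9 + I*√2) + 10) = -9*(19 + I*√2) = -171 - 9*I*√2 ≈ -171.0 - 12.728*I)
(-202 + b(19, -10))*(v - 41) = (-202 + (2 + (½)*(-10)*19²))*((-171 - 9*I*√2) - 41) = (-202 + (2 + (½)*(-10)*361))*(-212 - 9*I*√2) = (-202 + (2 - 1805))*(-212 - 9*I*√2) = (-202 - 1803)*(-212 - 9*I*√2) = -2005*(-212 - 9*I*√2) = 425060 + 18045*I*√2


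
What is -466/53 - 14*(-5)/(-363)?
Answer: -172868/19239 ≈ -8.9853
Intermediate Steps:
-466/53 - 14*(-5)/(-363) = -466*1/53 + 70*(-1/363) = -466/53 - 70/363 = -172868/19239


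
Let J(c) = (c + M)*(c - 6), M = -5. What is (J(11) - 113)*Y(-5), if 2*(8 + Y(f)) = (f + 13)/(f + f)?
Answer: 3486/5 ≈ 697.20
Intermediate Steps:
Y(f) = -8 + (13 + f)/(4*f) (Y(f) = -8 + ((f + 13)/(f + f))/2 = -8 + ((13 + f)/((2*f)))/2 = -8 + ((13 + f)*(1/(2*f)))/2 = -8 + ((13 + f)/(2*f))/2 = -8 + (13 + f)/(4*f))
J(c) = (-6 + c)*(-5 + c) (J(c) = (c - 5)*(c - 6) = (-5 + c)*(-6 + c) = (-6 + c)*(-5 + c))
(J(11) - 113)*Y(-5) = ((30 + 11² - 11*11) - 113)*((¼)*(13 - 31*(-5))/(-5)) = ((30 + 121 - 121) - 113)*((¼)*(-⅕)*(13 + 155)) = (30 - 113)*((¼)*(-⅕)*168) = -83*(-42/5) = 3486/5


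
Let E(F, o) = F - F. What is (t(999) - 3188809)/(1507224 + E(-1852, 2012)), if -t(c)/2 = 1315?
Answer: -1063813/502408 ≈ -2.1174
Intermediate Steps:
E(F, o) = 0
t(c) = -2630 (t(c) = -2*1315 = -2630)
(t(999) - 3188809)/(1507224 + E(-1852, 2012)) = (-2630 - 3188809)/(1507224 + 0) = -3191439/1507224 = -3191439*1/1507224 = -1063813/502408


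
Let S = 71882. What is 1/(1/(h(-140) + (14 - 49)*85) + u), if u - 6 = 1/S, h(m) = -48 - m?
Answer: 207235806/1243345837 ≈ 0.16668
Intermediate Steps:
u = 431293/71882 (u = 6 + 1/71882 = 431293/71882 ≈ 6.0000)
1/(1/(h(-140) + (14 - 49)*85) + u) = 1/(1/((-48 - 1*(-140)) + (14 - 49)*85) + 431293/71882) = 1/(1/((-48 + 140) - 35*85) + 431293/71882) = 1/(1/(92 - 2975) + 431293/71882) = 1/(1/(-2883) + 431293/71882) = 1/(-1/2883 + 431293/71882) = 1/(1243345837/207235806) = 207235806/1243345837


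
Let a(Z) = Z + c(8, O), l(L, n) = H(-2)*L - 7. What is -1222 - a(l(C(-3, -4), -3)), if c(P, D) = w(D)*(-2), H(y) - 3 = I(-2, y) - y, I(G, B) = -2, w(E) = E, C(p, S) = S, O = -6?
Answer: -1215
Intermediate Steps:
H(y) = 1 - y (H(y) = 3 + (-2 - y) = 1 - y)
c(P, D) = -2*D (c(P, D) = D*(-2) = -2*D)
l(L, n) = -7 + 3*L (l(L, n) = (1 - 1*(-2))*L - 7 = (1 + 2)*L - 7 = 3*L - 7 = -7 + 3*L)
a(Z) = 12 + Z (a(Z) = Z - 2*(-6) = Z + 12 = 12 + Z)
-1222 - a(l(C(-3, -4), -3)) = -1222 - (12 + (-7 + 3*(-4))) = -1222 - (12 + (-7 - 12)) = -1222 - (12 - 19) = -1222 - 1*(-7) = -1222 + 7 = -1215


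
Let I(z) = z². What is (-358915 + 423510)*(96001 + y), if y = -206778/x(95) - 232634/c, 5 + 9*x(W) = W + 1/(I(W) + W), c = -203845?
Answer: 162817966302471489801/33463235969 ≈ 4.8656e+9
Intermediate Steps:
x(W) = -5/9 + W/9 + 1/(9*(W + W²)) (x(W) = -5/9 + (W + 1/(W² + W))/9 = -5/9 + (W + 1/(W + W²))/9 = -5/9 + (W/9 + 1/(9*(W + W²))) = -5/9 + W/9 + 1/(9*(W + W²)))
y = -3459535342312966/167316179845 (y = -206778*855*(1 + 95)/(1 + 95³ - 5*95 - 4*95²) - 232634/(-203845) = -206778*82080/(1 + 857375 - 475 - 4*9025) - 232634*(-1/203845) = -206778*82080/(1 + 857375 - 475 - 36100) + 232634/203845 = -206778/((⅑)*(1/95)*(1/96)*820801) + 232634/203845 = -206778/820801/82080 + 232634/203845 = -206778*82080/820801 + 232634/203845 = -16972338240/820801 + 232634/203845 = -3459535342312966/167316179845 ≈ -20677.)
(-358915 + 423510)*(96001 + y) = (-358915 + 423510)*(96001 - 3459535342312966/167316179845) = 64595*(12602985238986879/167316179845) = 162817966302471489801/33463235969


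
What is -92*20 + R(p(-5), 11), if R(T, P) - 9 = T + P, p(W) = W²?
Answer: -1795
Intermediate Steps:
R(T, P) = 9 + P + T (R(T, P) = 9 + (T + P) = 9 + (P + T) = 9 + P + T)
-92*20 + R(p(-5), 11) = -92*20 + (9 + 11 + (-5)²) = -1840 + (9 + 11 + 25) = -1840 + 45 = -1795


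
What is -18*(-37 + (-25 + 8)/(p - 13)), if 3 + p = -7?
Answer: 15012/23 ≈ 652.70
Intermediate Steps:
p = -10 (p = -3 - 7 = -10)
-18*(-37 + (-25 + 8)/(p - 13)) = -18*(-37 + (-25 + 8)/(-10 - 13)) = -18*(-37 - 17/(-23)) = -18*(-37 - 17*(-1/23)) = -18*(-37 + 17/23) = -18*(-834/23) = 15012/23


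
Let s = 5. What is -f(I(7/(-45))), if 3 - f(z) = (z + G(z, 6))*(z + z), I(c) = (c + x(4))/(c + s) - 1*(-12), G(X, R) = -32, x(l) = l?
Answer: -11748829/23762 ≈ -494.44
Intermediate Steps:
I(c) = 12 + (4 + c)/(5 + c) (I(c) = (c + 4)/(c + 5) - 1*(-12) = (4 + c)/(5 + c) + 12 = 12 + (4 + c)/(5 + c))
f(z) = 3 - 2*z*(-32 + z) (f(z) = 3 - (z - 32)*(z + z) = 3 - (-32 + z)*2*z = 3 - 2*z*(-32 + z))
-f(I(7/(-45))) = -(3 - 2*(64 + 13*(7/(-45)))²/(5 + 7/(-45))² + 64*((64 + 13*(7/(-45)))/(5 + 7/(-45)))) = -(3 - 2*(64 + 13*(7*(-1/45)))²/(5 + 7*(-1/45))² + 64*((64 + 13*(7*(-1/45)))/(5 + 7*(-1/45)))) = -(3 - 2*(64 + 13*(-7/45))²/(5 - 7/45)² + 64*((64 + 13*(-7/45))/(5 - 7/45))) = -(3 - 2*2025*(64 - 91/45)²/47524 + 64*((64 - 91/45)/(218/45))) = -(3 - 2*((45/218)*(2789/45))² + 64*((45/218)*(2789/45))) = -(3 - 2*(2789/218)² + 64*(2789/218)) = -(3 - 2*7778521/47524 + 89248/109) = -(3 - 7778521/23762 + 89248/109) = -1*11748829/23762 = -11748829/23762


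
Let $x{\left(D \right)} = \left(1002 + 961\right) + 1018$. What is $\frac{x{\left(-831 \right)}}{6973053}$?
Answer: $\frac{2981}{6973053} \approx 0.0004275$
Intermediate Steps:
$x{\left(D \right)} = 2981$ ($x{\left(D \right)} = 1963 + 1018 = 2981$)
$\frac{x{\left(-831 \right)}}{6973053} = \frac{2981}{6973053}$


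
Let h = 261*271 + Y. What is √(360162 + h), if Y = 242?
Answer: 23*√815 ≈ 656.61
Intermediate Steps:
h = 70973 (h = 261*271 + 242 = 70731 + 242 = 70973)
√(360162 + h) = √(360162 + 70973) = √431135 = 23*√815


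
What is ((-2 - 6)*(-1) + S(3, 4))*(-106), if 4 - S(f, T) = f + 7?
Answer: -212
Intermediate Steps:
S(f, T) = -3 - f (S(f, T) = 4 - (f + 7) = 4 - (7 + f) = 4 + (-7 - f) = -3 - f)
((-2 - 6)*(-1) + S(3, 4))*(-106) = ((-2 - 6)*(-1) + (-3 - 1*3))*(-106) = (-8*(-1) + (-3 - 3))*(-106) = (8 - 6)*(-106) = 2*(-106) = -212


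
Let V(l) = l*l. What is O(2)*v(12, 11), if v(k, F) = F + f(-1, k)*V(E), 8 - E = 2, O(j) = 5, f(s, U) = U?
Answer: 2215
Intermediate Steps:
E = 6 (E = 8 - 1*2 = 8 - 2 = 6)
V(l) = l**2
v(k, F) = F + 36*k (v(k, F) = F + k*6**2 = F + k*36 = F + 36*k)
O(2)*v(12, 11) = 5*(11 + 36*12) = 5*(11 + 432) = 5*443 = 2215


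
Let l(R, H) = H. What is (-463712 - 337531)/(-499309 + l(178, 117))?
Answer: 801243/499192 ≈ 1.6051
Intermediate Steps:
(-463712 - 337531)/(-499309 + l(178, 117)) = (-463712 - 337531)/(-499309 + 117) = -801243/(-499192) = -801243*(-1/499192) = 801243/499192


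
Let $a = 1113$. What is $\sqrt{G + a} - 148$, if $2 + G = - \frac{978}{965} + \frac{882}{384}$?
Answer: $-148 + \frac{\sqrt{66290311195}}{7720} \approx -114.65$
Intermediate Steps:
$G = - \frac{44257}{61760}$ ($G = -2 + \left(- \frac{978}{965} + \frac{882}{384}\right) = -2 + \left(\left(-978\right) \frac{1}{965} + 882 \cdot \frac{1}{384}\right) = -2 + \left(- \frac{978}{965} + \frac{147}{64}\right) = -2 + \frac{79263}{61760} = - \frac{44257}{61760} \approx -0.7166$)
$\sqrt{G + a} - 148 = \sqrt{- \frac{44257}{61760} + 1113} - 148 = \sqrt{\frac{68694623}{61760}} - 148 = \frac{\sqrt{66290311195}}{7720} - 148 = -148 + \frac{\sqrt{66290311195}}{7720}$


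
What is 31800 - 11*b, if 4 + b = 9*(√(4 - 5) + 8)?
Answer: 31052 - 99*I ≈ 31052.0 - 99.0*I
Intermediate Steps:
b = 68 + 9*I (b = -4 + 9*(√(4 - 5) + 8) = -4 + 9*(√(-1) + 8) = -4 + 9*(I + 8) = -4 + 9*(8 + I) = -4 + (72 + 9*I) = 68 + 9*I ≈ 68.0 + 9.0*I)
31800 - 11*b = 31800 - 11*(68 + 9*I) = 31800 + (-748 - 99*I) = 31052 - 99*I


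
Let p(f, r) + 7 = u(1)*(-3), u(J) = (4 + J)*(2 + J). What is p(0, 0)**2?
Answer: 2704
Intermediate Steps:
u(J) = (2 + J)*(4 + J)
p(f, r) = -52 (p(f, r) = -7 + (8 + 1**2 + 6*1)*(-3) = -7 + (8 + 1 + 6)*(-3) = -7 + 15*(-3) = -7 - 45 = -52)
p(0, 0)**2 = (-52)**2 = 2704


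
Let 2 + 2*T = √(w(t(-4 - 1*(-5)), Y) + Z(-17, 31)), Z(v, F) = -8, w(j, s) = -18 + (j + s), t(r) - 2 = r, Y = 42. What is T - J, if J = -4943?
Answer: 4942 + √19/2 ≈ 4944.2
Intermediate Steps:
t(r) = 2 + r
w(j, s) = -18 + j + s
T = -1 + √19/2 (T = -1 + √((-18 + (2 + (-4 - 1*(-5))) + 42) - 8)/2 = -1 + √((-18 + (2 + (-4 + 5)) + 42) - 8)/2 = -1 + √((-18 + (2 + 1) + 42) - 8)/2 = -1 + √((-18 + 3 + 42) - 8)/2 = -1 + √(27 - 8)/2 = -1 + √19/2 ≈ 1.1794)
T - J = (-1 + √19/2) - 1*(-4943) = (-1 + √19/2) + 4943 = 4942 + √19/2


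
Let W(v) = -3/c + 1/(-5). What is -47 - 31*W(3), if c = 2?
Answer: 57/10 ≈ 5.7000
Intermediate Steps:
W(v) = -17/10 (W(v) = -3/2 + 1/(-5) = -3*1/2 + 1*(-1/5) = -3/2 - 1/5 = -17/10)
-47 - 31*W(3) = -47 - 31*(-17/10) = -47 + 527/10 = 57/10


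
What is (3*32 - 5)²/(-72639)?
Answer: -1183/10377 ≈ -0.11400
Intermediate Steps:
(3*32 - 5)²/(-72639) = (96 - 5)²*(-1/72639) = 91²*(-1/72639) = 8281*(-1/72639) = -1183/10377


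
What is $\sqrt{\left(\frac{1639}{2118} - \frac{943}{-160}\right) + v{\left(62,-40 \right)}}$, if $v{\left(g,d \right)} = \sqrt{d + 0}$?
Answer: $\frac{\sqrt{11964126630 + 3588739200 i \sqrt{10}}}{42360} \approx 2.8158 + 1.123 i$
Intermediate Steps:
$v{\left(g,d \right)} = \sqrt{d}$
$\sqrt{\left(\frac{1639}{2118} - \frac{943}{-160}\right) + v{\left(62,-40 \right)}} = \sqrt{\left(\frac{1639}{2118} - \frac{943}{-160}\right) + \sqrt{-40}} = \sqrt{\left(1639 \cdot \frac{1}{2118} - - \frac{943}{160}\right) + 2 i \sqrt{10}} = \sqrt{\left(\frac{1639}{2118} + \frac{943}{160}\right) + 2 i \sqrt{10}} = \sqrt{\frac{1129757}{169440} + 2 i \sqrt{10}}$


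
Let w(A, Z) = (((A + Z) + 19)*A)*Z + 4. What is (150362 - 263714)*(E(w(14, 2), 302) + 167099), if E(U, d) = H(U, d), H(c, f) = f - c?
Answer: -18863699784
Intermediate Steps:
w(A, Z) = 4 + A*Z*(19 + A + Z) (w(A, Z) = ((19 + A + Z)*A)*Z + 4 = (A*(19 + A + Z))*Z + 4 = A*Z*(19 + A + Z) + 4 = 4 + A*Z*(19 + A + Z))
E(U, d) = d - U
(150362 - 263714)*(E(w(14, 2), 302) + 167099) = (150362 - 263714)*((302 - (4 + 14*2² + 2*14² + 19*14*2)) + 167099) = -113352*((302 - (4 + 14*4 + 2*196 + 532)) + 167099) = -113352*((302 - (4 + 56 + 392 + 532)) + 167099) = -113352*((302 - 1*984) + 167099) = -113352*((302 - 984) + 167099) = -113352*(-682 + 167099) = -113352*166417 = -18863699784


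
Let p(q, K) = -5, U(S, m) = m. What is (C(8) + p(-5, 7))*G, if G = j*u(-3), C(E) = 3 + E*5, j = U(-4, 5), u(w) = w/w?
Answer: 190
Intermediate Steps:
u(w) = 1
j = 5
C(E) = 3 + 5*E
G = 5 (G = 5*1 = 5)
(C(8) + p(-5, 7))*G = ((3 + 5*8) - 5)*5 = ((3 + 40) - 5)*5 = (43 - 5)*5 = 38*5 = 190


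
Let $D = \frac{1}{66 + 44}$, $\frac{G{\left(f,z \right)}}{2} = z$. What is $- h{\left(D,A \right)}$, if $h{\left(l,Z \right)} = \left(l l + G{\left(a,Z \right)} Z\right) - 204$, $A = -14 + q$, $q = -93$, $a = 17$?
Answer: $- \frac{274597401}{12100} \approx -22694.0$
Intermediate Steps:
$G{\left(f,z \right)} = 2 z$
$D = \frac{1}{110} \approx 0.0090909$
$A = -107$ ($A = -14 - 93 = -107$)
$h{\left(l,Z \right)} = -204 + l^{2} + 2 Z^{2}$ ($h{\left(l,Z \right)} = \left(l l + 2 Z Z\right) - 204 = \left(l^{2} + 2 Z^{2}\right) - 204 = -204 + l^{2} + 2 Z^{2}$)
$- h{\left(D,A \right)} = - (-204 + \left(\frac{1}{110}\right)^{2} + 2 \left(-107\right)^{2}) = - (-204 + \frac{1}{12100} + 2 \cdot 11449) = - (-204 + \frac{1}{12100} + 22898) = \left(-1\right) \frac{274597401}{12100} = - \frac{274597401}{12100}$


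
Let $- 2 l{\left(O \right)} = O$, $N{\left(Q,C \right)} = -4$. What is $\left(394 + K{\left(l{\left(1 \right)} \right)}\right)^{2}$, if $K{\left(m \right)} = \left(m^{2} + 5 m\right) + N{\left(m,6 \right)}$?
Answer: $\frac{2405601}{16} \approx 1.5035 \cdot 10^{5}$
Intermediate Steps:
$l{\left(O \right)} = - \frac{O}{2}$
$K{\left(m \right)} = -4 + m^{2} + 5 m$ ($K{\left(m \right)} = \left(m^{2} + 5 m\right) - 4 = -4 + m^{2} + 5 m$)
$\left(394 + K{\left(l{\left(1 \right)} \right)}\right)^{2} = \left(394 + \left(-4 + \left(\left(- \frac{1}{2}\right) 1\right)^{2} + 5 \left(\left(- \frac{1}{2}\right) 1\right)\right)\right)^{2} = \left(394 + \left(-4 + \left(- \frac{1}{2}\right)^{2} + 5 \left(- \frac{1}{2}\right)\right)\right)^{2} = \left(394 - \frac{25}{4}\right)^{2} = \left(\frac{1551}{4}\right)^{2} = \frac{2405601}{16}$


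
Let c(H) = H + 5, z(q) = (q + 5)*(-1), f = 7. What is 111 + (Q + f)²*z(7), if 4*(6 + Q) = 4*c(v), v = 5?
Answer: -1341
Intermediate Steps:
z(q) = -5 - q (z(q) = (5 + q)*(-1) = -5 - q)
c(H) = 5 + H
Q = 4 (Q = -6 + (4*(5 + 5))/4 = -6 + (4*10)/4 = -6 + (¼)*40 = -6 + 10 = 4)
111 + (Q + f)²*z(7) = 111 + (4 + 7)²*(-5 - 1*7) = 111 + 11²*(-5 - 7) = 111 + 121*(-12) = 111 - 1452 = -1341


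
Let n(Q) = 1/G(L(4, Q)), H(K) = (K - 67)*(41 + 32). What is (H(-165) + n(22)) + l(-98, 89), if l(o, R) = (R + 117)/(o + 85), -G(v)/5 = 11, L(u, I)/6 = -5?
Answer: -12120583/715 ≈ -16952.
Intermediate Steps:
L(u, I) = -30 (L(u, I) = 6*(-5) = -30)
G(v) = -55 (G(v) = -5*11 = -55)
l(o, R) = (117 + R)/(85 + o)
H(K) = -4891 + 73*K (H(K) = (-67 + K)*73 = -4891 + 73*K)
n(Q) = -1/55 (n(Q) = 1/(-55) = -1/55)
(H(-165) + n(22)) + l(-98, 89) = ((-4891 + 73*(-165)) - 1/55) + (117 + 89)/(85 - 98) = ((-4891 - 12045) - 1/55) + 206/(-13) = (-16936 - 1/55) - 1/13*206 = -931481/55 - 206/13 = -12120583/715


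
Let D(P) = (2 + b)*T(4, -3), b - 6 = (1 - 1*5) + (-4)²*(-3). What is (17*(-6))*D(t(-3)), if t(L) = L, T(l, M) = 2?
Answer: 8976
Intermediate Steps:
b = -46 (b = 6 + ((1 - 1*5) + (-4)²*(-3)) = 6 + ((1 - 5) + 16*(-3)) = 6 + (-4 - 48) = 6 - 52 = -46)
D(P) = -88 (D(P) = (2 - 46)*2 = -44*2 = -88)
(17*(-6))*D(t(-3)) = (17*(-6))*(-88) = -102*(-88) = 8976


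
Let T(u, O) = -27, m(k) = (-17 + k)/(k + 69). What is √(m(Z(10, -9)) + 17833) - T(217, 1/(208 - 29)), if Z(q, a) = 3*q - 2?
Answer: 27 + 2*√41947941/97 ≈ 160.54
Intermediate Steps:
Z(q, a) = -2 + 3*q
m(k) = (-17 + k)/(69 + k)
√(m(Z(10, -9)) + 17833) - T(217, 1/(208 - 29)) = √((-17 + (-2 + 3*10))/(69 + (-2 + 3*10)) + 17833) - 1*(-27) = √((-17 + (-2 + 30))/(69 + (-2 + 30)) + 17833) + 27 = √((-17 + 28)/(69 + 28) + 17833) + 27 = √(11/97 + 17833) + 27 = √(1729812/97) + 27 = 2*√41947941/97 + 27 = 27 + 2*√41947941/97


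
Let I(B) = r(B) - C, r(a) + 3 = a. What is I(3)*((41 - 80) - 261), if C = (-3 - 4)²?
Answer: 14700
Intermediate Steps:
r(a) = -3 + a
C = 49 (C = (-7)² = 49)
I(B) = -52 + B (I(B) = (-3 + B) - 1*49 = (-3 + B) - 49 = -52 + B)
I(3)*((41 - 80) - 261) = (-52 + 3)*((41 - 80) - 261) = -49*(-39 - 261) = -49*(-300) = 14700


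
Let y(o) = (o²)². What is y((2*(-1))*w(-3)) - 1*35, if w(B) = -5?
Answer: 9965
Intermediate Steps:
y(o) = o⁴
y((2*(-1))*w(-3)) - 1*35 = ((2*(-1))*(-5))⁴ - 1*35 = (-2*(-5))⁴ - 35 = 10⁴ - 35 = 10000 - 35 = 9965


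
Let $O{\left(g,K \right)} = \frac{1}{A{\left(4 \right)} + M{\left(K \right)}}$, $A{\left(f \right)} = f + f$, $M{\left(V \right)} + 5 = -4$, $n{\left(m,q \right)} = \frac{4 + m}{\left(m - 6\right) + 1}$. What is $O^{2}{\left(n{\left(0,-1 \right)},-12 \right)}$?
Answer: $1$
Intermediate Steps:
$n{\left(m,q \right)} = \frac{4 + m}{-5 + m}$ ($n{\left(m,q \right)} = \frac{4 + m}{\left(m - 6\right) + 1} = \frac{4 + m}{\left(-6 + m\right) + 1} = \frac{4 + m}{-5 + m}$)
$M{\left(V \right)} = -9$ ($M{\left(V \right)} = -5 - 4 = -9$)
$A{\left(f \right)} = 2 f$
$O{\left(g,K \right)} = -1$ ($O{\left(g,K \right)} = \frac{1}{2 \cdot 4 - 9} = \frac{1}{8 - 9} = \frac{1}{-1} = -1$)
$O^{2}{\left(n{\left(0,-1 \right)},-12 \right)} = \left(-1\right)^{2} = 1$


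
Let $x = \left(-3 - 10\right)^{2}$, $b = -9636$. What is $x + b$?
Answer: $-9467$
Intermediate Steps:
$x = 169$ ($x = \left(-13\right)^{2} = 169$)
$x + b = 169 - 9636 = -9467$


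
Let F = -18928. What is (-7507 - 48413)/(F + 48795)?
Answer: -55920/29867 ≈ -1.8723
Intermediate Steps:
(-7507 - 48413)/(F + 48795) = (-7507 - 48413)/(-18928 + 48795) = -55920/29867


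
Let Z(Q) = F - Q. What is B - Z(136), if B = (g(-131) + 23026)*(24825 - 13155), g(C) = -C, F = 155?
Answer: 270242171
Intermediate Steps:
B = 270242190 (B = (-1*(-131) + 23026)*(24825 - 13155) = (131 + 23026)*11670 = 23157*11670 = 270242190)
Z(Q) = 155 - Q
B - Z(136) = 270242190 - (155 - 1*136) = 270242190 - (155 - 136) = 270242190 - 1*19 = 270242190 - 19 = 270242171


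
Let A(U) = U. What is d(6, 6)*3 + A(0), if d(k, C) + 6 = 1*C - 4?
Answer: -12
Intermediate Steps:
d(k, C) = -10 + C (d(k, C) = -6 + (1*C - 4) = -6 + (C - 4) = -6 + (-4 + C) = -10 + C)
d(6, 6)*3 + A(0) = (-10 + 6)*3 + 0 = -4*3 + 0 = -12 + 0 = -12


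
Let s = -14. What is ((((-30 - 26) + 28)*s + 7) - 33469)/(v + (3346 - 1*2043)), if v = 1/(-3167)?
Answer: -10473269/412660 ≈ -25.380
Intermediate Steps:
v = -1/3167 ≈ -0.00031576
((((-30 - 26) + 28)*s + 7) - 33469)/(v + (3346 - 1*2043)) = ((((-30 - 26) + 28)*(-14) + 7) - 33469)/(-1/3167 + (3346 - 1*2043)) = (((-56 + 28)*(-14) + 7) - 33469)/(-1/3167 + (3346 - 2043)) = ((-28*(-14) + 7) - 33469)/(-1/3167 + 1303) = ((392 + 7) - 33469)/(4126600/3167) = (399 - 33469)*(3167/4126600) = -33070*3167/4126600 = -10473269/412660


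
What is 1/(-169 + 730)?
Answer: 1/561 ≈ 0.0017825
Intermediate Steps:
1/(-169 + 730) = 1/561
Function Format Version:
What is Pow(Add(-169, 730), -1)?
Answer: Rational(1, 561) ≈ 0.0017825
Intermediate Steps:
Pow(Add(-169, 730), -1) = Pow(561, -1) = Rational(1, 561)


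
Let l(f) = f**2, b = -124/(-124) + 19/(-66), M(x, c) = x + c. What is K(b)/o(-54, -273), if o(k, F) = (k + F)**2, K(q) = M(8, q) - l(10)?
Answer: -6025/7057314 ≈ -0.00085372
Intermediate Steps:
M(x, c) = c + x
b = 47/66 (b = -124*(-1/124) + 19*(-1/66) = 1 - 19/66 = 47/66 ≈ 0.71212)
K(q) = -92 + q (K(q) = (q + 8) - 1*10**2 = (8 + q) - 1*100 = (8 + q) - 100 = -92 + q)
o(k, F) = (F + k)**2
K(b)/o(-54, -273) = (-92 + 47/66)/((-273 - 54)**2) = -6025/(66*((-327)**2)) = -6025/66/106929 = -6025/66*1/106929 = -6025/7057314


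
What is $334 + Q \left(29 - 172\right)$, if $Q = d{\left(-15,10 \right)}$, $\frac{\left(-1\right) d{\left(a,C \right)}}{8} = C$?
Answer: $11774$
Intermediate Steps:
$d{\left(a,C \right)} = - 8 C$
$Q = -80$ ($Q = \left(-8\right) 10 = -80$)
$334 + Q \left(29 - 172\right) = 334 - 80 \left(29 - 172\right) = 334 - -11440 = 334 + 11440 = 11774$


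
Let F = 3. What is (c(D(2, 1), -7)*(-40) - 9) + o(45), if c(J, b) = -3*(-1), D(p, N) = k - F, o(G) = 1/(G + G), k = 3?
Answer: -11609/90 ≈ -128.99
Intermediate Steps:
o(G) = 1/(2*G)
D(p, N) = 0 (D(p, N) = 3 - 1*3 = 3 - 3 = 0)
c(J, b) = 3
(c(D(2, 1), -7)*(-40) - 9) + o(45) = (3*(-40) - 9) + (½)/45 = (-120 - 9) + (½)*(1/45) = -129 + 1/90 = -11609/90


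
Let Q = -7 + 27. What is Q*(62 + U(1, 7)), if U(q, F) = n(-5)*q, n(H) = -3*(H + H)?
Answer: 1840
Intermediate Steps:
n(H) = -6*H
U(q, F) = 30*q (U(q, F) = (-6*(-5))*q = 30*q)
Q = 20
Q*(62 + U(1, 7)) = 20*(62 + 30*1) = 20*(62 + 30) = 20*92 = 1840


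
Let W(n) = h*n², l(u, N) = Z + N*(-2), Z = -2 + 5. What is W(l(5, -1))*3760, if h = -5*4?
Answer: -1880000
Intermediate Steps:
Z = 3
h = -20
l(u, N) = 3 - 2*N (l(u, N) = 3 + N*(-2) = 3 - 2*N)
W(n) = -20*n²
W(l(5, -1))*3760 = -20*(3 - 2*(-1))²*3760 = -20*(3 + 2)²*3760 = -20*5²*3760 = -20*25*3760 = -500*3760 = -1880000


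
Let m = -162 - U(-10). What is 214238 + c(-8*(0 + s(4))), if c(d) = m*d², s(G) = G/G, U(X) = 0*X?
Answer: 203870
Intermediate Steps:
U(X) = 0
m = -162 (m = -162 - 1*0 = -162 + 0 = -162)
s(G) = 1
c(d) = -162*d²
214238 + c(-8*(0 + s(4))) = 214238 - 162*64*(0 + 1)² = 214238 - 162*(-8*1)² = 214238 - 162*(-8)² = 214238 - 162*64 = 214238 - 10368 = 203870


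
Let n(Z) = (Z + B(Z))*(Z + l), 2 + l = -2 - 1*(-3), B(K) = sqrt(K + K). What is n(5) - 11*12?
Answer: -112 + 4*sqrt(10) ≈ -99.351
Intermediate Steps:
B(K) = sqrt(2)*sqrt(K) (B(K) = sqrt(2*K) = sqrt(2)*sqrt(K))
l = -1 (l = -2 + (-2 - 1*(-3)) = -2 + (-2 + 3) = -2 + 1 = -1)
n(Z) = (-1 + Z)*(Z + sqrt(2)*sqrt(Z)) (n(Z) = (Z + sqrt(2)*sqrt(Z))*(Z - 1) = (Z + sqrt(2)*sqrt(Z))*(-1 + Z) = (-1 + Z)*(Z + sqrt(2)*sqrt(Z)))
n(5) - 11*12 = (5**2 - 1*5 + sqrt(2)*5**(3/2) - sqrt(2)*sqrt(5)) - 11*12 = (25 - 5 + sqrt(2)*(5*sqrt(5)) - sqrt(10)) - 132 = (25 - 5 + 5*sqrt(10) - sqrt(10)) - 132 = (20 + 4*sqrt(10)) - 132 = -112 + 4*sqrt(10)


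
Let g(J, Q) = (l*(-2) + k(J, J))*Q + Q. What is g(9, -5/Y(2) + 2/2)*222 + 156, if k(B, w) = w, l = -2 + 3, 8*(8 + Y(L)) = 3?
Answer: 188892/61 ≈ 3096.6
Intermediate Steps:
Y(L) = -61/8 (Y(L) = -8 + (1/8)*3 = -8 + 3/8 = -61/8)
l = 1
g(J, Q) = Q + Q*(-2 + J) (g(J, Q) = (1*(-2) + J)*Q + Q = (-2 + J)*Q + Q = Q*(-2 + J) + Q = Q + Q*(-2 + J))
g(9, -5/Y(2) + 2/2)*222 + 156 = ((-5/(-61/8) + 2/2)*(-1 + 9))*222 + 156 = ((-5*(-8/61) + 2*(1/2))*8)*222 + 156 = ((40/61 + 1)*8)*222 + 156 = ((101/61)*8)*222 + 156 = (808/61)*222 + 156 = 179376/61 + 156 = 188892/61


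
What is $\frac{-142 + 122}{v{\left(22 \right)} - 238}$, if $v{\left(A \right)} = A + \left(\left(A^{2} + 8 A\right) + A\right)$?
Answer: $- \frac{10}{233} \approx -0.042918$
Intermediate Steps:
$v{\left(A \right)} = A^{2} + 10 A$ ($v{\left(A \right)} = A + \left(A^{2} + 9 A\right) = A^{2} + 10 A$)
$\frac{-142 + 122}{v{\left(22 \right)} - 238} = \frac{-142 + 122}{22 \left(10 + 22\right) - 238} = - \frac{20}{22 \cdot 32 - 238} = - \frac{20}{704 - 238} = - \frac{20}{466} = \left(-20\right) \frac{1}{466} = - \frac{10}{233}$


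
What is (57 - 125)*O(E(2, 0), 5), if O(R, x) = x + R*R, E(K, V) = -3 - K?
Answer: -2040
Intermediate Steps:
O(R, x) = x + R²
(57 - 125)*O(E(2, 0), 5) = (57 - 125)*(5 + (-3 - 1*2)²) = -68*(5 + (-3 - 2)²) = -68*(5 + (-5)²) = -68*(5 + 25) = -68*30 = -2040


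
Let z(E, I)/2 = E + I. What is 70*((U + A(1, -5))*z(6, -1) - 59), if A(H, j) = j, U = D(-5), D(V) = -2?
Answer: -9030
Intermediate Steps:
U = -2
z(E, I) = 2*E + 2*I (z(E, I) = 2*(E + I) = 2*E + 2*I)
70*((U + A(1, -5))*z(6, -1) - 59) = 70*((-2 - 5)*(2*6 + 2*(-1)) - 59) = 70*(-7*(12 - 2) - 59) = 70*(-7*10 - 59) = 70*(-70 - 59) = 70*(-129) = -9030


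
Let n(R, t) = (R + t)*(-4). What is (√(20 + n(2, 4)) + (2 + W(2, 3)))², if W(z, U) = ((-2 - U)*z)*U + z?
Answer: 672 - 104*I ≈ 672.0 - 104.0*I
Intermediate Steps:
n(R, t) = -4*R - 4*t
W(z, U) = z + U*z*(-2 - U) (W(z, U) = (z*(-2 - U))*U + z = U*z*(-2 - U) + z = z + U*z*(-2 - U))
(√(20 + n(2, 4)) + (2 + W(2, 3)))² = (√(20 + (-4*2 - 4*4)) + (2 + 2*(1 - 1*3² - 2*3)))² = (√(20 + (-8 - 16)) + (2 + 2*(1 - 1*9 - 6)))² = (√(20 - 24) + (2 + 2*(1 - 9 - 6)))² = (√(-4) + (2 + 2*(-14)))² = (2*I + (2 - 28))² = (2*I - 26)² = (-26 + 2*I)²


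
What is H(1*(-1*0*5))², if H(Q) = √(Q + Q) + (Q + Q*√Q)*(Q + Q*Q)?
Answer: 0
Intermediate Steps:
H(Q) = √2*√Q + (Q + Q²)*(Q + Q^(3/2)) (H(Q) = √(2*Q) + (Q + Q^(3/2))*(Q + Q²) = √2*√Q + (Q + Q²)*(Q + Q^(3/2)))
H(1*(-1*0*5))² = ((1*(-1*0*5))² + (1*(-1*0*5))³ + (1*(-1*0*5))^(5/2) + (1*(-1*0*5))^(7/2) + √2*√(1*(-1*0*5)))² = ((1*(0*5))² + (1*(0*5))³ + (1*(0*5))^(5/2) + (1*(0*5))^(7/2) + √2*√(1*(0*5)))² = ((1*0)² + (1*0)³ + (1*0)^(5/2) + (1*0)^(7/2) + √2*√(1*0))² = (0² + 0³ + 0^(5/2) + 0^(7/2) + √2*√0)² = (0 + 0 + 0 + 0 + √2*0)² = (0 + 0 + 0 + 0 + 0)² = 0² = 0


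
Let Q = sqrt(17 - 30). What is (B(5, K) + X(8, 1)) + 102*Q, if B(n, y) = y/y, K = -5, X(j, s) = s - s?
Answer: 1 + 102*I*sqrt(13) ≈ 1.0 + 367.77*I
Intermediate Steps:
X(j, s) = 0
B(n, y) = 1
Q = I*sqrt(13) (Q = sqrt(-13) = I*sqrt(13) ≈ 3.6056*I)
(B(5, K) + X(8, 1)) + 102*Q = (1 + 0) + 102*(I*sqrt(13)) = 1 + 102*I*sqrt(13)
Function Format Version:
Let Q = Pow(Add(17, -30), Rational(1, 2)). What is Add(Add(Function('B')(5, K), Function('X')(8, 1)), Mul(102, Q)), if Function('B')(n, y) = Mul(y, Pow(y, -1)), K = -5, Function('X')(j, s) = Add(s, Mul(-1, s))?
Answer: Add(1, Mul(102, I, Pow(13, Rational(1, 2)))) ≈ Add(1.0000, Mul(367.77, I))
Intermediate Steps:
Function('X')(j, s) = 0
Function('B')(n, y) = 1
Q = Mul(I, Pow(13, Rational(1, 2))) (Q = Pow(-13, Rational(1, 2)) = Mul(I, Pow(13, Rational(1, 2))) ≈ Mul(3.6056, I))
Add(Add(Function('B')(5, K), Function('X')(8, 1)), Mul(102, Q)) = Add(Add(1, 0), Mul(102, Mul(I, Pow(13, Rational(1, 2))))) = Add(1, Mul(102, I, Pow(13, Rational(1, 2))))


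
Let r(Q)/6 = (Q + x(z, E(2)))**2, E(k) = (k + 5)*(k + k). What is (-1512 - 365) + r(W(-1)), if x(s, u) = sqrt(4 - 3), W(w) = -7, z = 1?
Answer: -1661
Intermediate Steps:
E(k) = 2*k*(5 + k) (E(k) = (5 + k)*(2*k) = 2*k*(5 + k))
x(s, u) = 1 (x(s, u) = sqrt(1) = 1)
r(Q) = 6*(1 + Q)**2 (r(Q) = 6*(Q + 1)**2 = 6*(1 + Q)**2)
(-1512 - 365) + r(W(-1)) = (-1512 - 365) + 6*(1 - 7)**2 = -1877 + 6*(-6)**2 = -1877 + 6*36 = -1877 + 216 = -1661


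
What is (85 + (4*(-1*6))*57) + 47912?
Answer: 46629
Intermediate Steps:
(85 + (4*(-1*6))*57) + 47912 = (85 + (4*(-6))*57) + 47912 = (85 - 24*57) + 47912 = (85 - 1368) + 47912 = -1283 + 47912 = 46629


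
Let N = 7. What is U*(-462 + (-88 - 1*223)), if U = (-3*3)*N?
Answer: 48699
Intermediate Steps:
U = -63 (U = -3*3*7 = -9*7 = -63)
U*(-462 + (-88 - 1*223)) = -63*(-462 + (-88 - 1*223)) = -63*(-462 + (-88 - 223)) = -63*(-462 - 311) = -63*(-773) = 48699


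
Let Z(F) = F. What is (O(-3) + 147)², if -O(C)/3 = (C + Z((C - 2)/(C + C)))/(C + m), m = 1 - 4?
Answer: 3066001/144 ≈ 21292.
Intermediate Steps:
m = -3
O(C) = -3*(C + (-2 + C)/(2*C))/(-3 + C) (O(C) = -3*(C + (C - 2)/(C + C))/(C - 3) = -3*(C + (-2 + C)/((2*C)))/(-3 + C) = -3*(C + (-2 + C)*(1/(2*C)))/(-3 + C) = -3*(C + (-2 + C)/(2*C))/(-3 + C))
(O(-3) + 147)² = ((3/2)*(2 - 1*(-3) - 2*(-3)²)/(-3*(-3 - 3)) + 147)² = ((3/2)*(-⅓)*(2 + 3 - 2*9)/(-6) + 147)² = ((3/2)*(-⅓)*(-⅙)*(2 + 3 - 18) + 147)² = ((3/2)*(-⅓)*(-⅙)*(-13) + 147)² = (-13/12 + 147)² = (1751/12)² = 3066001/144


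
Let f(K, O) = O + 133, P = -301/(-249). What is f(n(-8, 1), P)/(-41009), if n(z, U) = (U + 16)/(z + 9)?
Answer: -33418/10211241 ≈ -0.0032727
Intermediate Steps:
P = 301/249 (P = -301*(-1/249) = 301/249 ≈ 1.2088)
n(z, U) = (16 + U)/(9 + z)
f(K, O) = 133 + O
f(n(-8, 1), P)/(-41009) = (133 + 301/249)/(-41009) = (33418/249)*(-1/41009) = -33418/10211241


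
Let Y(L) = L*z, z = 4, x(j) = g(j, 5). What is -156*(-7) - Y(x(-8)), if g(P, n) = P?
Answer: 1124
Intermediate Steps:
x(j) = j
Y(L) = 4*L (Y(L) = L*4 = 4*L)
-156*(-7) - Y(x(-8)) = -156*(-7) - 4*(-8) = 1092 - 1*(-32) = 1092 + 32 = 1124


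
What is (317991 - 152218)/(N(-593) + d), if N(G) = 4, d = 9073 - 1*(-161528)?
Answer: 165773/170605 ≈ 0.97168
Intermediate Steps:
d = 170601 (d = 9073 + 161528 = 170601)
(317991 - 152218)/(N(-593) + d) = (317991 - 152218)/(4 + 170601) = 165773/170605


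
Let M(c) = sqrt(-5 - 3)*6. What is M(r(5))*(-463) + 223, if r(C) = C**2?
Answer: 223 - 5556*I*sqrt(2) ≈ 223.0 - 7857.4*I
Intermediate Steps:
M(c) = 12*I*sqrt(2) (M(c) = sqrt(-8)*6 = (2*I*sqrt(2))*6 = 12*I*sqrt(2))
M(r(5))*(-463) + 223 = (12*I*sqrt(2))*(-463) + 223 = -5556*I*sqrt(2) + 223 = 223 - 5556*I*sqrt(2)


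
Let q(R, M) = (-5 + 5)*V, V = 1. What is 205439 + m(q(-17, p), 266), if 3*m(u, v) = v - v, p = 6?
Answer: 205439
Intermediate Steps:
q(R, M) = 0 (q(R, M) = (-5 + 5)*1 = 0*1 = 0)
m(u, v) = 0 (m(u, v) = (v - v)/3 = (1/3)*0 = 0)
205439 + m(q(-17, p), 266) = 205439 + 0 = 205439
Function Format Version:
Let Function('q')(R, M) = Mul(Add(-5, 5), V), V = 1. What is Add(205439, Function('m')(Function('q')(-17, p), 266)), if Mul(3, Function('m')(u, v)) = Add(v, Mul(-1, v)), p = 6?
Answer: 205439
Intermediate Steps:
Function('q')(R, M) = 0 (Function('q')(R, M) = Mul(Add(-5, 5), 1) = Mul(0, 1) = 0)
Function('m')(u, v) = 0 (Function('m')(u, v) = Mul(Rational(1, 3), Add(v, Mul(-1, v))) = Mul(Rational(1, 3), 0) = 0)
Add(205439, Function('m')(Function('q')(-17, p), 266)) = Add(205439, 0) = 205439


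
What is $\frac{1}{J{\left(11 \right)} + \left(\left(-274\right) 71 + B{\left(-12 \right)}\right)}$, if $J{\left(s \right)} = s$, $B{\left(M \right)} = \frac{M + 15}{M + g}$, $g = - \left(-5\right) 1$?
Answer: $- \frac{7}{136104} \approx -5.1431 \cdot 10^{-5}$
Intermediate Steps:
$g = 5$ ($g = \left(-1\right) \left(-5\right) = 5$)
$B{\left(M \right)} = \frac{15 + M}{5 + M}$ ($B{\left(M \right)} = \frac{M + 15}{M + 5} = \frac{15 + M}{5 + M}$)
$\frac{1}{J{\left(11 \right)} + \left(\left(-274\right) 71 + B{\left(-12 \right)}\right)} = \frac{1}{11 - \left(19454 - \frac{15 - 12}{5 - 12}\right)} = \frac{1}{11 - \left(19454 - \frac{1}{-7} \cdot 3\right)} = \frac{1}{11 - \frac{136181}{7}} = \frac{1}{- \frac{136104}{7}} = - \frac{7}{136104}$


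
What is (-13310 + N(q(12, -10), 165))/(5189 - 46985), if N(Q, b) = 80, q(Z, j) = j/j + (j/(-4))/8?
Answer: 245/774 ≈ 0.31654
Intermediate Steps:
q(Z, j) = 1 - j/32 (q(Z, j) = 1 + (j*(-1/4))*(1/8) = 1 - j/4*(1/8) = 1 - j/32)
(-13310 + N(q(12, -10), 165))/(5189 - 46985) = (-13310 + 80)/(5189 - 46985) = -13230/(-41796) = -13230*(-1/41796) = 245/774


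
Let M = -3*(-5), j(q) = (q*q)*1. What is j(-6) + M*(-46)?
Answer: -654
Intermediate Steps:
j(q) = q² (j(q) = q²*1 = q²)
M = 15
j(-6) + M*(-46) = (-6)² + 15*(-46) = 36 - 690 = -654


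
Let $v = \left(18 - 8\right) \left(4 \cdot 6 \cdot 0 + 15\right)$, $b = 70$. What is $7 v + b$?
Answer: $1120$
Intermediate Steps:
$v = 150$ ($v = 10 \left(24 \cdot 0 + 15\right) = 10 \left(0 + 15\right) = 10 \cdot 15 = 150$)
$7 v + b = 7 \cdot 150 + 70 = 1050 + 70 = 1120$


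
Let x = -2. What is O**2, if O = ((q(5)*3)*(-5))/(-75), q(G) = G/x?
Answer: 1/4 ≈ 0.25000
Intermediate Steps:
q(G) = -G/2 (q(G) = G/(-2) = G*(-1/2) = -G/2)
O = -1/2 (O = ((-1/2*5*3)*(-5))/(-75) = (-5/2*3*(-5))*(-1/75) = -15/2*(-5)*(-1/75) = (75/2)*(-1/75) = -1/2 ≈ -0.50000)
O**2 = (-1/2)**2 = 1/4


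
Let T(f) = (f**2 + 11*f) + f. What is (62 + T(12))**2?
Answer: 122500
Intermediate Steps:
T(f) = f**2 + 12*f
(62 + T(12))**2 = (62 + 12*(12 + 12))**2 = (62 + 12*24)**2 = (62 + 288)**2 = 350**2 = 122500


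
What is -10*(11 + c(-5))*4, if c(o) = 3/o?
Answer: -416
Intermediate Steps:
-10*(11 + c(-5))*4 = -10*(11 + 3/(-5))*4 = -10*(11 + 3*(-1/5))*4 = -10*(11 - 3/5)*4 = -10*52/5*4 = -104*4 = -416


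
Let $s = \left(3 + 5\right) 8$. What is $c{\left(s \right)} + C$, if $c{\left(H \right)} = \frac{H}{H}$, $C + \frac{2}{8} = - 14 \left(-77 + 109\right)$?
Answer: $- \frac{1789}{4} \approx -447.25$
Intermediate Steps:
$s = 64$ ($s = 8 \cdot 8 = 64$)
$C = - \frac{1793}{4}$ ($C = - \frac{1}{4} - 14 \left(-77 + 109\right) = - \frac{1}{4} - 448 = - \frac{1793}{4} \approx -448.25$)
$c{\left(H \right)} = 1$
$c{\left(s \right)} + C = 1 - \frac{1793}{4} = - \frac{1789}{4}$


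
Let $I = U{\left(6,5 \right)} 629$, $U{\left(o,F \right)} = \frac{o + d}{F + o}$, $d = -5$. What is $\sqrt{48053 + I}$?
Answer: $\frac{2 \sqrt{1455333}}{11} \approx 219.34$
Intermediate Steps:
$U{\left(o,F \right)} = \frac{-5 + o}{F + o}$ ($U{\left(o,F \right)} = \frac{o - 5}{F + o} = \frac{-5 + o}{F + o}$)
$I = \frac{629}{11}$ ($I = \frac{-5 + 6}{5 + 6} \cdot 629 = \frac{1}{11} \cdot 1 \cdot 629 = \frac{1}{11} \cdot 629 = \frac{629}{11} \approx 57.182$)
$\sqrt{48053 + I} = \sqrt{48053 + \frac{629}{11}} = \sqrt{\frac{529212}{11}} = \frac{2 \sqrt{1455333}}{11}$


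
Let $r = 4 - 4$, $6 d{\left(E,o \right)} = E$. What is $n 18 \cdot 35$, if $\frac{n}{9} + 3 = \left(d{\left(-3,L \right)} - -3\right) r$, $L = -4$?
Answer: $-17010$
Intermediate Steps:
$d{\left(E,o \right)} = \frac{E}{6}$
$r = 0$ ($r = 4 - 4 = 0$)
$n = -27$ ($n = -27 + 9 \left(\frac{1}{6} \left(-3\right) - -3\right) 0 = -27 + 9 \left(- \frac{1}{2} + 3\right) 0 = -27 + 9 \cdot \frac{5}{2} \cdot 0 = -27 + 9 \cdot 0 = -27 + 0 = -27$)
$n 18 \cdot 35 = \left(-27\right) 18 \cdot 35 = \left(-486\right) 35 = -17010$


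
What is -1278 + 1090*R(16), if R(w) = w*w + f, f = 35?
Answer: 315912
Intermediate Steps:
R(w) = 35 + w² (R(w) = w*w + 35 = w² + 35 = 35 + w²)
-1278 + 1090*R(16) = -1278 + 1090*(35 + 16²) = -1278 + 1090*(35 + 256) = -1278 + 1090*291 = -1278 + 317190 = 315912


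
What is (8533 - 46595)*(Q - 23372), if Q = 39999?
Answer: -632856874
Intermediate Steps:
(8533 - 46595)*(Q - 23372) = (8533 - 46595)*(39999 - 23372) = -38062*16627 = -632856874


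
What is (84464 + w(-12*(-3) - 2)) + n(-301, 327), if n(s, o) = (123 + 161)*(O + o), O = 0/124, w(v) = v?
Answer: 177366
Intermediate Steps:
O = 0 (O = 0*(1/124) = 0)
n(s, o) = 284*o (n(s, o) = (123 + 161)*(0 + o) = 284*o)
(84464 + w(-12*(-3) - 2)) + n(-301, 327) = (84464 + (-12*(-3) - 2)) + 284*327 = (84464 + (36 - 2)) + 92868 = (84464 + 34) + 92868 = 84498 + 92868 = 177366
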